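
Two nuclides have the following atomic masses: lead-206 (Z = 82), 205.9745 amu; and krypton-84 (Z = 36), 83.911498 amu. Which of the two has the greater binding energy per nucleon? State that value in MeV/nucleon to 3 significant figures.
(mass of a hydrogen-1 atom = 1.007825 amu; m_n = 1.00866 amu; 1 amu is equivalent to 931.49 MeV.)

krypton-84; 8.71 MeV/nucleon

lead-206: Σm = 82(1.007825) + 124(1.00866) = 207.715490 amu; Δm = 1.740990 amu; E_B = 1621.7 MeV; E_B/A = 7.872 MeV
krypton-84: Σm = 36(1.007825) + 48(1.00866) = 84.697380 amu; Δm = 0.785882 amu; E_B = 732.04 MeV; E_B/A = 8.7148 MeV
krypton-84 has the higher binding energy per nucleon, so it is the more tightly bound nucleus.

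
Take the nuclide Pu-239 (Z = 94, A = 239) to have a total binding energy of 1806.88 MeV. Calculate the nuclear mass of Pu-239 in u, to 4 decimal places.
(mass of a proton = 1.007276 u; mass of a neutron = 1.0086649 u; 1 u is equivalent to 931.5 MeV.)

239.0006 u

Mass defect = 1806.88 MeV / (931.5 MeV/u) = 1.939753 u
Constituent mass = 94(1.007276) + 145(1.0086649) = 240.9403545 u
Nuclear mass = 240.9403545 − 1.939753 = 239.0006015 u ≈ 239.0006 u (to 4 decimal places)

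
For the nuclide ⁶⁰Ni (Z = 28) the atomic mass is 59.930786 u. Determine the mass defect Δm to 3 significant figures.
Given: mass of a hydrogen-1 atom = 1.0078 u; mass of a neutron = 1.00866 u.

0.565 u

With 28 protons and 32 neutrons (A = 60):
Σm = 28·m(¹H) + 32·m_n = 28.2184 + 32.27712 = 60.49552 u
Δm = 60.49552 − 59.930786 = 0.564734 u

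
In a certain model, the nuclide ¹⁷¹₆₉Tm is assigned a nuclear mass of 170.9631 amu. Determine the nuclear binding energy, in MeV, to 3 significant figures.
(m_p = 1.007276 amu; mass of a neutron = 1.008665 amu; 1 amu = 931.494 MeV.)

Σm = 69·m_p + 102·m_n = 69.502044 + 102.883830 = 172.385874 amu
Δm = 172.385874 − 170.9631 = 1.422774 amu
Converting to energy: 1.422774 amu × 931.494 MeV/amu = 1325.31 MeV

1330 MeV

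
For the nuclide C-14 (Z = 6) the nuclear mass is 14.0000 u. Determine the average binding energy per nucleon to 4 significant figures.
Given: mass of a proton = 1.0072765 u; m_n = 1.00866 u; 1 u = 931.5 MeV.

Z = 6, so N = A − Z = 14 − 6 = 8.
Σm = 6·m_p + 8·m_n = 6.0436590 + 8.06928 = 14.1129390 u
Mass defect Δm = 14.1129390 − 14.0000 = 0.1129390 u
Binding energy = Δm·c² = 0.1129390 × 931.5 MeV/u = 105.2027 MeV
BE/A = 105.2027 MeV / 14 = 7.514 MeV/nucleon

7.514 MeV/nucleon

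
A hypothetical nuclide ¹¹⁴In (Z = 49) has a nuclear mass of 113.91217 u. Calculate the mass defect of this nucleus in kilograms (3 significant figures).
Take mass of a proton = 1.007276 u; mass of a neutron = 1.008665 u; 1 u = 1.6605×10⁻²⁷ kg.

1.67e-27 kg

The nucleus contains 49 protons and 114 − 49 = 65 neutrons.
Σm = 49·m_p + 65·m_n = 49.356524 + 65.563225 = 114.919749 u
The mass defect is 114.919749 − 113.91217 = 1.007579 u.
In SI units: 1.007579 u × 1.6605×10⁻²⁷ kg/u = 1.6731e-27 kg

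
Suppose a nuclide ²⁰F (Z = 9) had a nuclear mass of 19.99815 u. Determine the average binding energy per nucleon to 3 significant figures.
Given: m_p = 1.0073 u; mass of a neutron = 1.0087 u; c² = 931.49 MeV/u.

7.60 MeV/nucleon

With 9 protons and 11 neutrons (A = 20):
Σm = 9·m_p + 11·m_n = 9.0657 + 11.0957 = 20.1614 u
The mass defect is 20.1614 − 19.99815 = 0.16325 u.
Converting to energy: 0.16325 u × 931.49 MeV/u = 152.066 MeV
Dividing by A = 20 gives 7.603 MeV per nucleon.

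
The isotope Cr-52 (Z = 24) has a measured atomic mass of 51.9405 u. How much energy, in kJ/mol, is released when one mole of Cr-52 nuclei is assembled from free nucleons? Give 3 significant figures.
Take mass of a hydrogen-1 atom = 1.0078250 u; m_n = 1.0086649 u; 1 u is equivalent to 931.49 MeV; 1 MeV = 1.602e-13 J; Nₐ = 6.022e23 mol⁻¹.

Z = 24, so N = A − Z = 52 − 24 = 28.
Total constituent mass: 24 × 1.0078250 + 28 × 1.0086649 = 52.4304172 u
Δm = 52.4304172 − 51.9405 = 0.4899172 u
Binding energy = Δm·c² = 0.4899172 × 931.49 MeV/u = 456.353 MeV
Per nucleus in joules: 456.353 MeV × 1.602e-13 J/MeV = 7.3108e-11 J
Per mole: 7.3108e-11 J × 6.022e23 mol⁻¹ = 4.4026e+13 J/mol

4.40e+10 kJ/mol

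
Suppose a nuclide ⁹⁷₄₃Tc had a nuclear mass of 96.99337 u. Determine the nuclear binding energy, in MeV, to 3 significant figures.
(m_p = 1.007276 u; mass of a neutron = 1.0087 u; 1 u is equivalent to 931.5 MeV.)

735 MeV

Total constituent mass: 43 × 1.007276 + 54 × 1.0087 = 97.782668 u
Mass defect Δm = 97.782668 − 96.99337 = 0.789298 u
Converting to energy: 0.789298 u × 931.5 MeV/u = 735.231 MeV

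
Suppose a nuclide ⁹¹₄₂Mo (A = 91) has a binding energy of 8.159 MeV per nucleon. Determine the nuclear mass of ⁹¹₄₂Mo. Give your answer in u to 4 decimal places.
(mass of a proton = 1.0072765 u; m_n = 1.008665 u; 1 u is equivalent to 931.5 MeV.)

Total binding energy = 91 × 8.159 = 742.469 MeV
Mass defect = 742.469 MeV / (931.5 MeV/u) = 0.797068 u
Constituent mass = 42(1.0072765) + 49(1.008665) = 91.7301980 u
Nuclear mass = 91.7301980 − 0.797068 = 90.9331300 u ≈ 90.9331 u (to 4 decimal places)

90.9331 u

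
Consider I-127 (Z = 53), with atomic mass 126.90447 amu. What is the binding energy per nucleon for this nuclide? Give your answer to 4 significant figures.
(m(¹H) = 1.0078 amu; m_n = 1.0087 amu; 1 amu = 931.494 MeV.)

8.455 MeV/nucleon

Total constituent mass: 53 × 1.0078 + 74 × 1.0087 = 128.0572 amu
Δm = 128.0572 − 126.90447 = 1.15273 amu
Binding energy = Δm·c² = 1.15273 × 931.494 MeV/amu = 1073.76 MeV
BE/A = 1073.76 MeV / 127 = 8.455 MeV/nucleon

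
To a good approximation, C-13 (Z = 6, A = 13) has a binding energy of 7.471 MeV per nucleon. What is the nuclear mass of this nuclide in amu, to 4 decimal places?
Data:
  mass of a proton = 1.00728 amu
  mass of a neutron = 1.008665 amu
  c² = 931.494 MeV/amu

Total binding energy = 13 × 7.471 = 97.123 MeV
Mass defect = 97.123 MeV / (931.494 MeV/amu) = 0.104266 amu
Constituent mass = 6(1.00728) + 7(1.008665) = 13.104335 amu
Nuclear mass = 13.104335 − 0.104266 = 13.000069 amu ≈ 13.0001 amu (to 4 decimal places)

13.0001 amu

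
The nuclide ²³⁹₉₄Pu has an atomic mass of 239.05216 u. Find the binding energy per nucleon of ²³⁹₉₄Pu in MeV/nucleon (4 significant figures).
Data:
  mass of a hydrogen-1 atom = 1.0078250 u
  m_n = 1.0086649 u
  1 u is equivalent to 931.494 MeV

7.560 MeV/nucleon

Mass of separated nucleons = 94(1.0078250) + 145(1.0086649) = 94.7355500 + 146.2564105 = 240.9919605 u
Δm = 240.9919605 − 239.05216 = 1.9398005 u
Binding energy = Δm·c² = 1.9398005 × 931.494 MeV/u = 1806.91 MeV
Per nucleon: 1806.91 / 239 = 7.560 MeV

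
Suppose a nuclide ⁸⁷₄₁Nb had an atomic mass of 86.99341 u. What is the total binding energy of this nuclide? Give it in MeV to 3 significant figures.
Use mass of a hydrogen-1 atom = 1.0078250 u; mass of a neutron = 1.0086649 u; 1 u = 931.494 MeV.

676 MeV

Σm = 41·m(¹H) + 46·m_n = 41.3208250 + 46.3985854 = 87.7194104 u
Mass defect Δm = 87.7194104 − 86.99341 = 0.7260004 u
Converting to energy: 0.7260004 u × 931.494 MeV/u = 676.265 MeV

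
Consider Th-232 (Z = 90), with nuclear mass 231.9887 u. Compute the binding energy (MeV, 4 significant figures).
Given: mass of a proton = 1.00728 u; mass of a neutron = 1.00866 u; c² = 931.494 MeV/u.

Total constituent mass: 90 × 1.00728 + 142 × 1.00866 = 233.88492 u
The mass defect is 233.88492 − 231.9887 = 1.89622 u.
E_B = 1.89622 × 931.494 = 1766.32 MeV

1766 MeV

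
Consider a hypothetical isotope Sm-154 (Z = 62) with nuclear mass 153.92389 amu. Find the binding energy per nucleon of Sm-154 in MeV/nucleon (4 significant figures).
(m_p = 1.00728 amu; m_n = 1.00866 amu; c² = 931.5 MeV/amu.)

8.010 MeV/nucleon

The nucleus contains 62 protons and 154 − 62 = 92 neutrons.
Total constituent mass: 62 × 1.00728 + 92 × 1.00866 = 155.24808 amu
Mass defect Δm = 155.24808 − 153.92389 = 1.32419 amu
E_B = 1.32419 × 931.5 = 1233.48 MeV
Per nucleon: 1233.48 / 154 = 8.010 MeV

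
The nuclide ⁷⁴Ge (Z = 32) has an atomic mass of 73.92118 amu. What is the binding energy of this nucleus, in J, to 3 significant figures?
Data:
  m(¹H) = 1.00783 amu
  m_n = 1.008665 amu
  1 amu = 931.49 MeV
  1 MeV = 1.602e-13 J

Σm = 32·m(¹H) + 42·m_n = 32.25056 + 42.363930 = 74.614490 amu
Δm = 74.614490 − 73.92118 = 0.693310 amu
Binding energy = Δm·c² = 0.693310 × 931.49 MeV/amu = 645.811 MeV
In joules: 645.811 MeV × 1.602e-13 J/MeV = 1.0346e-10 J

1.03e-10 J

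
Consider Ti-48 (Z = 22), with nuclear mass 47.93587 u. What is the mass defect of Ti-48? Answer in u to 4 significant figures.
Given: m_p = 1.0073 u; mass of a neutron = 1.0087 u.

0.4509 u

Total constituent mass: 22 × 1.0073 + 26 × 1.0087 = 48.3868 u
Δm = 48.3868 − 47.93587 = 0.45093 u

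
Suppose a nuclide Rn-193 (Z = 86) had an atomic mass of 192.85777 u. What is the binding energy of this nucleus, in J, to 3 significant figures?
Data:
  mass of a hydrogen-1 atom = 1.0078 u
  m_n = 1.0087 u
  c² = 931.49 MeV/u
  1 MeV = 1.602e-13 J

2.60e-10 J

With 86 protons and 107 neutrons (A = 193):
Σm = 86·m(¹H) + 107·m_n = 86.6708 + 107.9309 = 194.6017 u
Mass defect Δm = 194.6017 − 192.85777 = 1.74393 u
E_B = 1.74393 × 931.49 = 1624.45 MeV
In joules: 1624.45 MeV × 1.602e-13 J/MeV = 2.6024e-10 J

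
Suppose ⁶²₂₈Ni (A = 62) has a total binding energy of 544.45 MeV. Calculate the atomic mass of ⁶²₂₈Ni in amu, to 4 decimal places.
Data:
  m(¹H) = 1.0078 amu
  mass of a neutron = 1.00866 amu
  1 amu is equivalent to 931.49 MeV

61.9283 amu

Mass defect = 544.45 MeV / (931.49 MeV/amu) = 0.584494 amu
Constituent mass = 28(1.0078) + 34(1.00866) = 62.51284 amu
Atomic mass = 62.51284 − 0.584494 = 61.928346 amu ≈ 61.9283 amu (to 4 decimal places)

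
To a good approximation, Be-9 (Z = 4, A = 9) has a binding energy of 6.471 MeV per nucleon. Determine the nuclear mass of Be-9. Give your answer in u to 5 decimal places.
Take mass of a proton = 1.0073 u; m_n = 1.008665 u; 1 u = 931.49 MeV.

Total binding energy = 9 × 6.471 = 58.239 MeV
Mass defect = 58.239 MeV / (931.49 MeV/u) = 0.0625224 u
Constituent mass = 4(1.0073) + 5(1.008665) = 9.072525 u
Nuclear mass = 9.072525 − 0.0625224 = 9.0100026 u ≈ 9.01000 u (to 5 decimal places)

9.01000 u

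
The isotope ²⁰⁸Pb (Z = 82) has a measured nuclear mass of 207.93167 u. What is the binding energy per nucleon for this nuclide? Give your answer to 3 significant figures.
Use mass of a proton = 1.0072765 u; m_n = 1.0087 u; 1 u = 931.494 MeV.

The nucleus contains 82 protons and 208 − 82 = 126 neutrons.
Σm = 82·m_p + 126·m_n = 82.5966730 + 127.0962 = 209.6928730 u
The mass defect is 209.6928730 − 207.93167 = 1.7612030 u.
E_B = 1.7612030 × 931.494 = 1640.55 MeV
Dividing by A = 208 gives 7.887 MeV per nucleon.

7.89 MeV/nucleon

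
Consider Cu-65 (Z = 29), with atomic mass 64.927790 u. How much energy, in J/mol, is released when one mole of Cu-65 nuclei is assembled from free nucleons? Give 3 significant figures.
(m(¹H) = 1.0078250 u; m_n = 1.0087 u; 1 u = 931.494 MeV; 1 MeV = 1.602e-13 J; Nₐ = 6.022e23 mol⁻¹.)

5.50e+13 J/mol

The nucleus contains 29 protons and 65 − 29 = 36 neutrons.
Total constituent mass: 29 × 1.0078250 + 36 × 1.0087 = 65.5401250 u
The mass defect is 65.5401250 − 64.927790 = 0.6123350 u.
E_B = 0.6123350 × 931.494 = 570.386 MeV
Per nucleus in joules: 570.386 MeV × 1.602e-13 J/MeV = 9.1376e-11 J
Per mole: 9.1376e-11 J × 6.022e23 mol⁻¹ = 5.5027e+13 J/mol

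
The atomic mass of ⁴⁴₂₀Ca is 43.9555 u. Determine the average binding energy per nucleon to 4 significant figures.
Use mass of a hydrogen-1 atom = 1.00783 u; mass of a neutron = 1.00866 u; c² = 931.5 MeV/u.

Total constituent mass: 20 × 1.00783 + 24 × 1.00866 = 44.36444 u
Mass defect Δm = 44.36444 − 43.9555 = 0.40894 u
Converting to energy: 0.40894 u × 931.5 MeV/u = 380.928 MeV
Dividing by A = 44 gives 8.657 MeV per nucleon.

8.657 MeV/nucleon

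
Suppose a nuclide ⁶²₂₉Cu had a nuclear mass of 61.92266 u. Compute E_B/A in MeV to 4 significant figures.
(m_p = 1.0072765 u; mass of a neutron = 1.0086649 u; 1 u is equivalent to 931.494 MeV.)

Σm = 29·m_p + 33·m_n = 29.2110185 + 33.2859417 = 62.4969602 u
Mass defect Δm = 62.4969602 − 61.92266 = 0.5743002 u
E_B = 0.5743002 × 931.494 = 534.957 MeV
Dividing by A = 62 gives 8.628 MeV per nucleon.

8.628 MeV/nucleon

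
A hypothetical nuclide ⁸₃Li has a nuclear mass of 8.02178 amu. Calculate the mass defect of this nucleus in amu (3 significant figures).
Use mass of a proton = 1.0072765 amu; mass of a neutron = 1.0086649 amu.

Z = 3, so N = A − Z = 8 − 3 = 5.
Σm = 3·m_p + 5·m_n = 3.0218295 + 5.0433245 = 8.0651540 amu
Mass defect Δm = 8.0651540 − 8.02178 = 0.0433740 amu

0.0434 amu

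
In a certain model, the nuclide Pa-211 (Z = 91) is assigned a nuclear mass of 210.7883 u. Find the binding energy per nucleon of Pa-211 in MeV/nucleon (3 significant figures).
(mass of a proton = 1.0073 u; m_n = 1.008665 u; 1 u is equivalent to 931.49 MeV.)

8.46 MeV/nucleon

The nucleus contains 91 protons and 211 − 91 = 120 neutrons.
Total constituent mass: 91 × 1.0073 + 120 × 1.008665 = 212.704100 u
The mass defect is 212.704100 − 210.7883 = 1.915800 u.
Converting to energy: 1.915800 u × 931.49 MeV/u = 1784.55 MeV
BE/A = 1784.55 MeV / 211 = 8.458 MeV/nucleon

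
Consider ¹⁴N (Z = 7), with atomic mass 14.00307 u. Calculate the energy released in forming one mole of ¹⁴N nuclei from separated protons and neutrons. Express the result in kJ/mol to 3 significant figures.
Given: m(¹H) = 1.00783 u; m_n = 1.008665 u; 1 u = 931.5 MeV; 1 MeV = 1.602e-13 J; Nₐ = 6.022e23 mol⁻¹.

1.01e+10 kJ/mol

Σm = 7·m(¹H) + 7·m_n = 7.05481 + 7.060655 = 14.115465 u
Δm = 14.115465 − 14.00307 = 0.112395 u
E_B = 0.112395 × 931.5 = 104.696 MeV
Per nucleus in joules: 104.696 MeV × 1.602e-13 J/MeV = 1.6772e-11 J
Per mole: 1.6772e-11 J × 6.022e23 mol⁻¹ = 1.0100e+13 J/mol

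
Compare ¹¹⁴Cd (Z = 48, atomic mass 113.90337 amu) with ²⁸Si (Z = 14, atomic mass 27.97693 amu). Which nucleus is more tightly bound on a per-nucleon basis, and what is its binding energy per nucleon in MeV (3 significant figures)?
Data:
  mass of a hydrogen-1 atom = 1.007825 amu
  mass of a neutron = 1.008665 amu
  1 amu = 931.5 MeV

¹¹⁴Cd; 8.53 MeV/nucleon

¹¹⁴Cd: Σm = 48(1.007825) + 66(1.008665) = 114.947490 amu; Δm = 1.044120 amu; E_B = 972.60 MeV; E_B/A = 8.532 MeV
²⁸Si: Σm = 14(1.007825) + 14(1.008665) = 28.230860 amu; Δm = 0.253930 amu; E_B = 236.54 MeV; E_B/A = 8.448 MeV
¹¹⁴Cd has the higher binding energy per nucleon, so it is the more tightly bound nucleus.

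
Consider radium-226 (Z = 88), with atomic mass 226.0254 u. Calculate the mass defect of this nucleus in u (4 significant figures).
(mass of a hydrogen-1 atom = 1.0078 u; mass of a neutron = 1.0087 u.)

1.862 u

Z = 88, so N = A − Z = 226 − 88 = 138.
Σm = 88·m(¹H) + 138·m_n = 88.6864 + 139.2006 = 227.8870 u
Mass defect Δm = 227.8870 − 226.0254 = 1.8616 u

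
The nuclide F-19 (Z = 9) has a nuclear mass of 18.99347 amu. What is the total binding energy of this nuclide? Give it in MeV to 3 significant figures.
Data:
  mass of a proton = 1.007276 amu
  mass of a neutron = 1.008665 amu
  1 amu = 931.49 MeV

The nucleus contains 9 protons and 19 − 9 = 10 neutrons.
Mass of separated nucleons = 9(1.007276) + 10(1.008665) = 9.065484 + 10.086650 = 19.152134 amu
The mass defect is 19.152134 − 18.99347 = 0.158664 amu.
Converting to energy: 0.158664 amu × 931.49 MeV/amu = 147.794 MeV

148 MeV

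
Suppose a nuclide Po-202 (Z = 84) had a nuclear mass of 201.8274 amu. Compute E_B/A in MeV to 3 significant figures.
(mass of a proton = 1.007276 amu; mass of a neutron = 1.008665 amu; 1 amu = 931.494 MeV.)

The nucleus contains 84 protons and 202 − 84 = 118 neutrons.
Total constituent mass: 84 × 1.007276 + 118 × 1.008665 = 203.633654 amu
Mass defect Δm = 203.633654 − 201.8274 = 1.806254 amu
Converting to energy: 1.806254 amu × 931.494 MeV/amu = 1682.51 MeV
Dividing by A = 202 gives 8.329 MeV per nucleon.

8.33 MeV/nucleon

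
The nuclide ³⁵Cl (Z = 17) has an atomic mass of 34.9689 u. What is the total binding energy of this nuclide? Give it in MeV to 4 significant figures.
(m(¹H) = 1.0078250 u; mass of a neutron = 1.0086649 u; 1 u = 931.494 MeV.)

The nucleus contains 17 protons and 35 − 17 = 18 neutrons.
Σm = 17·m(¹H) + 18·m_n = 17.1330250 + 18.1559682 = 35.2889932 u
The mass defect is 35.2889932 − 34.9689 = 0.3200932 u.
Binding energy = Δm·c² = 0.3200932 × 931.494 MeV/u = 298.165 MeV

298.2 MeV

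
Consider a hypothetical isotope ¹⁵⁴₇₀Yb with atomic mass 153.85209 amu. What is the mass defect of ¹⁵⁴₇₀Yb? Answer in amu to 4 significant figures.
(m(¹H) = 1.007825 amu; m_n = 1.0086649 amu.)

Z = 70, so N = A − Z = 154 − 70 = 84.
Total constituent mass: 70 × 1.007825 + 84 × 1.0086649 = 155.2756016 amu
Mass defect Δm = 155.2756016 − 153.85209 = 1.4235116 amu

1.424 amu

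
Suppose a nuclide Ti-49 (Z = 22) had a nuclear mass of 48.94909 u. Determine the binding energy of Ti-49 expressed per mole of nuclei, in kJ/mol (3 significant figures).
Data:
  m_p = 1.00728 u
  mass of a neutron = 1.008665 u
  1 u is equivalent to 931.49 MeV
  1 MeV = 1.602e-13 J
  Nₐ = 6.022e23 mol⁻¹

4.00e+10 kJ/mol

The nucleus contains 22 protons and 49 − 22 = 27 neutrons.
Σm = 22·m_p + 27·m_n = 22.16016 + 27.233955 = 49.394115 u
Δm = 49.394115 − 48.94909 = 0.445025 u
Binding energy = Δm·c² = 0.445025 × 931.49 MeV/u = 414.536 MeV
Per nucleus in joules: 414.536 MeV × 1.602e-13 J/MeV = 6.6409e-11 J
Per mole: 6.6409e-11 J × 6.022e23 mol⁻¹ = 3.9991e+13 J/mol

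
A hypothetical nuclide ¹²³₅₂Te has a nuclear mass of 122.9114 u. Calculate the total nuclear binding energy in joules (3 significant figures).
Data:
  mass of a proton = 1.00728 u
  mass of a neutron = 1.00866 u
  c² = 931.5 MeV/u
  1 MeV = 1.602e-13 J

1.61e-10 J

Total constituent mass: 52 × 1.00728 + 71 × 1.00866 = 123.99342 u
Mass defect Δm = 123.99342 − 122.9114 = 1.08202 u
Binding energy = Δm·c² = 1.08202 × 931.5 MeV/u = 1007.90 MeV
In joules: 1007.90 MeV × 1.602e-13 J/MeV = 1.6147e-10 J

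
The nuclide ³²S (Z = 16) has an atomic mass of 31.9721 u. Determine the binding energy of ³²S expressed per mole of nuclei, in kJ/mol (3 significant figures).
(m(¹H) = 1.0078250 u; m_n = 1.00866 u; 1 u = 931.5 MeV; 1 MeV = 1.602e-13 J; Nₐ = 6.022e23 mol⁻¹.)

2.62e+10 kJ/mol

With 16 protons and 16 neutrons (A = 32):
Mass of separated nucleons = 16(1.0078250) + 16(1.00866) = 16.1252000 + 16.13856 = 32.2637600 u
Δm = 32.2637600 − 31.9721 = 0.2916600 u
E_B = 0.2916600 × 931.5 = 271.681 MeV
Per nucleus in joules: 271.681 MeV × 1.602e-13 J/MeV = 4.3523e-11 J
Per mole: 4.3523e-11 J × 6.022e23 mol⁻¹ = 2.6210e+13 J/mol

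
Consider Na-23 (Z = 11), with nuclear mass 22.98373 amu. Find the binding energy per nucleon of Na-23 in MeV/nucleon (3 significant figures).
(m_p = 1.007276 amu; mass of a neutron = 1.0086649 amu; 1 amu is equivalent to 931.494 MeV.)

The nucleus contains 11 protons and 23 − 11 = 12 neutrons.
Σm = 11·m_p + 12·m_n = 11.080036 + 12.1039788 = 23.1840148 amu
Mass defect Δm = 23.1840148 − 22.98373 = 0.2002848 amu
Converting to energy: 0.2002848 amu × 931.494 MeV/amu = 186.564 MeV
Per nucleon: 186.564 / 23 = 8.111 MeV

8.11 MeV/nucleon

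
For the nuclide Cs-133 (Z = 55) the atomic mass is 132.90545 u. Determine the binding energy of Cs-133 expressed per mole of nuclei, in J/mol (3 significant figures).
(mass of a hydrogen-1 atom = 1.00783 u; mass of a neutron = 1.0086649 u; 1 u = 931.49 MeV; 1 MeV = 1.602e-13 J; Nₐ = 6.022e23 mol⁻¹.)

Mass of separated nucleons = 55(1.00783) + 78(1.0086649) = 55.43065 + 78.6758622 = 134.1065122 u
Mass defect Δm = 134.1065122 − 132.90545 = 1.2010622 u
E_B = 1.2010622 × 931.49 = 1118.78 MeV
Per nucleus in joules: 1118.78 MeV × 1.602e-13 J/MeV = 1.7923e-10 J
Per mole: 1.7923e-10 J × 6.022e23 mol⁻¹ = 1.0793e+14 J/mol

1.08e+14 J/mol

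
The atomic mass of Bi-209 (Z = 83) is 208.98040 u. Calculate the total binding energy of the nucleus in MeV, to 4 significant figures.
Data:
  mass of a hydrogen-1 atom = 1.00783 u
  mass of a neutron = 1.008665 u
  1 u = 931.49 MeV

1641 MeV

Total constituent mass: 83 × 1.00783 + 126 × 1.008665 = 210.741680 u
The mass defect is 210.741680 − 208.98040 = 1.761280 u.
Converting to energy: 1.761280 u × 931.49 MeV/u = 1640.61 MeV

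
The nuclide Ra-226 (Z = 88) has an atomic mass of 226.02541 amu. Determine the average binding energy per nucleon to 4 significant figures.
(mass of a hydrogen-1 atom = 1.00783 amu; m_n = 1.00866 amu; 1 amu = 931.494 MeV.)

The nucleus contains 88 protons and 226 − 88 = 138 neutrons.
Mass of separated nucleons = 88(1.00783) + 138(1.00866) = 88.68904 + 139.19508 = 227.88412 amu
The mass defect is 227.88412 − 226.02541 = 1.85871 amu.
E_B = 1.85871 × 931.494 = 1731.38 MeV
Dividing by A = 226 gives 7.661 MeV per nucleon.

7.661 MeV/nucleon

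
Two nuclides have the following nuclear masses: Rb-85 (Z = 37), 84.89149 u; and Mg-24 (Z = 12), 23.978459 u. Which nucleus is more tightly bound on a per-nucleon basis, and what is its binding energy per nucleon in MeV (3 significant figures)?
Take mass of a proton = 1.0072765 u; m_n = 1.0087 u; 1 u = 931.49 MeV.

Rb-85; 8.72 MeV/nucleon

Rb-85: Σm = 37(1.0072765) + 48(1.0087) = 85.6868305 u; Δm = 0.7953405 u; E_B = 740.85 MeV; E_B/A = 8.716 MeV
Mg-24: Σm = 12(1.0072765) + 12(1.0087) = 24.1917180 u; Δm = 0.2132590 u; E_B = 198.65 MeV; E_B/A = 8.277 MeV
Rb-85 has the higher binding energy per nucleon, so it is the more tightly bound nucleus.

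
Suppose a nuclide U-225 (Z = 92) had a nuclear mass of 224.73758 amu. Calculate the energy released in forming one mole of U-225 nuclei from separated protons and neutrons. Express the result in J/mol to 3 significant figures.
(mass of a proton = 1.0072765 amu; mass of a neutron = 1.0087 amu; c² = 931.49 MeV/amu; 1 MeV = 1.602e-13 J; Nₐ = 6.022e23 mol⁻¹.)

The nucleus contains 92 protons and 225 − 92 = 133 neutrons.
Mass of separated nucleons = 92(1.0072765) + 133(1.0087) = 92.6694380 + 134.1571 = 226.8265380 amu
Δm = 226.8265380 − 224.73758 = 2.0889580 amu
Converting to energy: 2.0889580 amu × 931.49 MeV/amu = 1945.84 MeV
Per nucleus in joules: 1945.84 MeV × 1.602e-13 J/MeV = 3.1172e-10 J
Per mole: 3.1172e-10 J × 6.022e23 mol⁻¹ = 1.8772e+14 J/mol

1.88e+14 J/mol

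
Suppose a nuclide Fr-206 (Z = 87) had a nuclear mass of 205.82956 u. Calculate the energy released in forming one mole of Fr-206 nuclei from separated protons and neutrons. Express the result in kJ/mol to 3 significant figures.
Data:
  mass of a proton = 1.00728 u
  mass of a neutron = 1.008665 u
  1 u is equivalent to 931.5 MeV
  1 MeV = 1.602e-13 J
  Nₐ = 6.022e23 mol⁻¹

The nucleus contains 87 protons and 206 − 87 = 119 neutrons.
Mass of separated nucleons = 87(1.00728) + 119(1.008665) = 87.63336 + 120.031135 = 207.664495 u
Mass defect Δm = 207.664495 − 205.82956 = 1.834935 u
Converting to energy: 1.834935 u × 931.5 MeV/u = 1709.24 MeV
Per nucleus in joules: 1709.24 MeV × 1.602e-13 J/MeV = 2.7382e-10 J
Per mole: 2.7382e-10 J × 6.022e23 mol⁻¹ = 1.6489e+14 J/mol

1.65e+11 kJ/mol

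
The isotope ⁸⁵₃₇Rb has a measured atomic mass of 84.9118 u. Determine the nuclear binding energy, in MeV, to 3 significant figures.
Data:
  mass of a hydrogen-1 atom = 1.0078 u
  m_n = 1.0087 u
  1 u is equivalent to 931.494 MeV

740 MeV

Z = 37, so N = A − Z = 85 − 37 = 48.
Total constituent mass: 37 × 1.0078 + 48 × 1.0087 = 85.7062 u
The mass defect is 85.7062 − 84.9118 = 0.7944 u.
Binding energy = Δm·c² = 0.7944 × 931.494 MeV/u = 739.979 MeV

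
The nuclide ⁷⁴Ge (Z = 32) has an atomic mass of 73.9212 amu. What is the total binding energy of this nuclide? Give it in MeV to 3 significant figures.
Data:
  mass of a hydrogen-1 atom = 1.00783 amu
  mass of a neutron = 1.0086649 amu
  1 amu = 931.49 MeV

Mass of separated nucleons = 32(1.00783) + 42(1.0086649) = 32.25056 + 42.3639258 = 74.6144858 amu
The mass defect is 74.6144858 − 73.9212 = 0.6932858 amu.
E_B = 0.6932858 × 931.49 = 645.789 MeV

646 MeV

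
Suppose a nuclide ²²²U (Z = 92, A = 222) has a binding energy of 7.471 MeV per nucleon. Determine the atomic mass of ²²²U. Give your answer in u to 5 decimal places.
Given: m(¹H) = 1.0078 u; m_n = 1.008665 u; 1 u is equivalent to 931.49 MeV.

222.06350 u

Total binding energy = 222 × 7.471 = 1658.562 MeV
Mass defect = 1658.562 MeV / (931.49 MeV/u) = 1.7805473 u
Constituent mass = 92(1.0078) + 130(1.008665) = 223.844050 u
Atomic mass = 223.844050 − 1.7805473 = 222.0635027 u ≈ 222.06350 u (to 5 decimal places)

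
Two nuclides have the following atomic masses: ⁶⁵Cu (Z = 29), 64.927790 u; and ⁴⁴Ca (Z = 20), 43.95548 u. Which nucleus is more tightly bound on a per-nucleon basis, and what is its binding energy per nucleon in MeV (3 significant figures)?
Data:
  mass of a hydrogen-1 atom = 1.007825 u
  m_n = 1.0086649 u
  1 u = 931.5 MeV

⁶⁵Cu: Σm = 29(1.007825) + 36(1.0086649) = 65.5388614 u; Δm = 0.6110714 u; E_B = 569.21 MeV; E_B/A = 8.757 MeV
⁴⁴Ca: Σm = 20(1.007825) + 24(1.0086649) = 44.3644576 u; Δm = 0.4089776 u; E_B = 380.96 MeV; E_B/A = 8.658 MeV
⁶⁵Cu has the higher binding energy per nucleon, so it is the more tightly bound nucleus.

⁶⁵Cu; 8.76 MeV/nucleon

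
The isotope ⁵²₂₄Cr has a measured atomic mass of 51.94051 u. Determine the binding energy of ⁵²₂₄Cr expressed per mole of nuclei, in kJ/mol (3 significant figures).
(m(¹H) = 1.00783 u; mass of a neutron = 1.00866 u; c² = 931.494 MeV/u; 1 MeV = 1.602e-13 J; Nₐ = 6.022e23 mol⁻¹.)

With 24 protons and 28 neutrons (A = 52):
Total constituent mass: 24 × 1.00783 + 28 × 1.00866 = 52.43040 u
Δm = 52.43040 − 51.94051 = 0.48989 u
E_B = 0.48989 × 931.494 = 456.330 MeV
Per nucleus in joules: 456.330 MeV × 1.602e-13 J/MeV = 7.3104e-11 J
Per mole: 7.3104e-11 J × 6.022e23 mol⁻¹ = 4.4023e+13 J/mol

4.40e+10 kJ/mol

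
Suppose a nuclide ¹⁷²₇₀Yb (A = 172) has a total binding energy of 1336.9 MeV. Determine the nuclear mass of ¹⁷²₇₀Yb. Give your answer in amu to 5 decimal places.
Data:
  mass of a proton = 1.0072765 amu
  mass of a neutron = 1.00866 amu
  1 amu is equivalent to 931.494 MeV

171.95745 amu

Mass defect = 1336.9 MeV / (931.494 MeV/amu) = 1.4352213 amu
Constituent mass = 70(1.0072765) + 102(1.00866) = 173.3926750 amu
Nuclear mass = 173.3926750 − 1.4352213 = 171.9574537 amu ≈ 171.95745 amu (to 5 decimal places)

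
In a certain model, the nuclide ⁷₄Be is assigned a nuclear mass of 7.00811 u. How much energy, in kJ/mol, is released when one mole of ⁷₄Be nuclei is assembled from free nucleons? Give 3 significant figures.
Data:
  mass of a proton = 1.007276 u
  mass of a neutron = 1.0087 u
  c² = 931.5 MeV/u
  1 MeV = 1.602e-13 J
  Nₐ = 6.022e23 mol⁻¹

Z = 4, so N = A − Z = 7 − 4 = 3.
Σm = 4·m_p + 3·m_n = 4.029104 + 3.0261 = 7.055204 u
The mass defect is 7.055204 − 7.00811 = 0.047094 u.
Binding energy = Δm·c² = 0.047094 × 931.5 MeV/u = 43.8681 MeV
Per nucleus in joules: 43.8681 MeV × 1.602e-13 J/MeV = 7.0277e-12 J
Per mole: 7.0277e-12 J × 6.022e23 mol⁻¹ = 4.2321e+12 J/mol

4.23e+09 kJ/mol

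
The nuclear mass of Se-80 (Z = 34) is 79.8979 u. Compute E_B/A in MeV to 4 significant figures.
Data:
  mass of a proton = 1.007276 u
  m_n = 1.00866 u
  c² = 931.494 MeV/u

8.708 MeV/nucleon

Total constituent mass: 34 × 1.007276 + 46 × 1.00866 = 80.645744 u
The mass defect is 80.645744 − 79.8979 = 0.747844 u.
E_B = 0.747844 × 931.494 = 696.612 MeV
BE/A = 696.612 MeV / 80 = 8.708 MeV/nucleon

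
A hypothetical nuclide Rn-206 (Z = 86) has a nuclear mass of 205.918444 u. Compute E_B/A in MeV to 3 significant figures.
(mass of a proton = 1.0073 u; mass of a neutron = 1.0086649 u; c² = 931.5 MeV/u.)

7.91 MeV/nucleon

The nucleus contains 86 protons and 206 − 86 = 120 neutrons.
Σm = 86·m_p + 120·m_n = 86.6278 + 121.0397880 = 207.6675880 u
Δm = 207.6675880 − 205.918444 = 1.7491440 u
E_B = 1.7491440 × 931.5 = 1629.33 MeV
BE/A = 1629.33 MeV / 206 = 7.909 MeV/nucleon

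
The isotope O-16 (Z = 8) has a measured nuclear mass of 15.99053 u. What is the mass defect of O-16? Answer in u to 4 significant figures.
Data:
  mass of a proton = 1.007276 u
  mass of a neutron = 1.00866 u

Σm = 8·m_p + 8·m_n = 8.058208 + 8.06928 = 16.127488 u
Δm = 16.127488 − 15.99053 = 0.136958 u

0.1370 u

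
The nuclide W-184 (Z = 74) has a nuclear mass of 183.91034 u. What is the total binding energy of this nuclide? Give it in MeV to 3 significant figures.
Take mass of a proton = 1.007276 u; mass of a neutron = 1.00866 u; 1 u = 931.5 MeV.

1470 MeV

Mass of separated nucleons = 74(1.007276) + 110(1.00866) = 74.538424 + 110.95260 = 185.491024 u
Mass defect Δm = 185.491024 − 183.91034 = 1.580684 u
Binding energy = Δm·c² = 1.580684 × 931.5 MeV/u = 1472.41 MeV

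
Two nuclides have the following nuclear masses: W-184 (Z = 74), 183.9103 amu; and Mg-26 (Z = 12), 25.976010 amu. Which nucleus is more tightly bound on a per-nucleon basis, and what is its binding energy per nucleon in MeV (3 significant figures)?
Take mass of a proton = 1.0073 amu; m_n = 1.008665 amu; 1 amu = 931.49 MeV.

W-184: Σm = 74(1.0073) + 110(1.008665) = 185.493350 amu; Δm = 1.583050 amu; E_B = 1474.6 MeV; E_B/A = 8.014 MeV
Mg-26: Σm = 12(1.0073) + 14(1.008665) = 26.208910 amu; Δm = 0.232900 amu; E_B = 216.94 MeV; E_B/A = 8.344 MeV
Mg-26 has the higher binding energy per nucleon, so it is the more tightly bound nucleus.

Mg-26; 8.34 MeV/nucleon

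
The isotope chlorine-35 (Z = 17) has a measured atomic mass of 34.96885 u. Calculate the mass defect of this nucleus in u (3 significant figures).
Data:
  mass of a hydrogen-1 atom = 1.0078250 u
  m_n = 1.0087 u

0.321 u

Z = 17, so N = A − Z = 35 − 17 = 18.
Mass of separated nucleons = 17(1.0078250) + 18(1.0087) = 17.1330250 + 18.1566 = 35.2896250 u
Mass defect Δm = 35.2896250 − 34.96885 = 0.3207750 u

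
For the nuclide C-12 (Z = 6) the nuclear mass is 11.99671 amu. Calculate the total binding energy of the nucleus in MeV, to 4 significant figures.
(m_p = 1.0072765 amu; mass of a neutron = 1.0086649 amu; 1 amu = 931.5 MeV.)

92.16 MeV

Total constituent mass: 6 × 1.0072765 + 6 × 1.0086649 = 12.0956484 amu
The mass defect is 12.0956484 − 11.99671 = 0.0989384 amu.
Converting to energy: 0.0989384 amu × 931.5 MeV/amu = 92.1611 MeV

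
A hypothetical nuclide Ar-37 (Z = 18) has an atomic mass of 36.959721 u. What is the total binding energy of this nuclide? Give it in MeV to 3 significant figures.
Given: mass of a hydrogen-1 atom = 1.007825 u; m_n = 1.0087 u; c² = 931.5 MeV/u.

Total constituent mass: 18 × 1.007825 + 19 × 1.0087 = 37.306150 u
Δm = 37.306150 − 36.959721 = 0.346429 u
E_B = 0.346429 × 931.5 = 322.699 MeV

323 MeV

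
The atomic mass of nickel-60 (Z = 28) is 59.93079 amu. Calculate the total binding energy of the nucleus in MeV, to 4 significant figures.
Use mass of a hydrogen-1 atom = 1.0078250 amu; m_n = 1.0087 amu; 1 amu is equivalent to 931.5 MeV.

Z = 28, so N = A − Z = 60 − 28 = 32.
Total constituent mass: 28 × 1.0078250 + 32 × 1.0087 = 60.4975000 amu
Δm = 60.4975000 − 59.93079 = 0.5667100 amu
Converting to energy: 0.5667100 amu × 931.5 MeV/amu = 527.890 MeV

527.9 MeV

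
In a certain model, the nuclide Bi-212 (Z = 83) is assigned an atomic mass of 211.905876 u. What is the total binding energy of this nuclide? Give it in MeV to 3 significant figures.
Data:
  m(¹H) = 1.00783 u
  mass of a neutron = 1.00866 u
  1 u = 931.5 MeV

1730 MeV

With 83 protons and 129 neutrons (A = 212):
Σm = 83·m(¹H) + 129·m_n = 83.64989 + 130.11714 = 213.76703 u
Mass defect Δm = 213.76703 − 211.905876 = 1.861154 u
E_B = 1.861154 × 931.5 = 1733.66 MeV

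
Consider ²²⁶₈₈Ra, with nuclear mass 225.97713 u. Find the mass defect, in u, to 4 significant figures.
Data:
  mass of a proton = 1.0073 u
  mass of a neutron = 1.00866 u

Σm = 88·m_p + 138·m_n = 88.6424 + 139.19508 = 227.83748 u
Mass defect Δm = 227.83748 − 225.97713 = 1.86035 u

1.860 u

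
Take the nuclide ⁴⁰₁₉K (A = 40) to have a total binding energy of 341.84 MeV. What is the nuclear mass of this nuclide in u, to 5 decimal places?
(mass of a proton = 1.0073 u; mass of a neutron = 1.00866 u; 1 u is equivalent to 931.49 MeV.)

Mass defect = 341.84 MeV / (931.49 MeV/u) = 0.3669819 u
Constituent mass = 19(1.0073) + 21(1.00866) = 40.32056 u
Nuclear mass = 40.32056 − 0.3669819 = 39.9535781 u ≈ 39.95358 u (to 5 decimal places)

39.95358 u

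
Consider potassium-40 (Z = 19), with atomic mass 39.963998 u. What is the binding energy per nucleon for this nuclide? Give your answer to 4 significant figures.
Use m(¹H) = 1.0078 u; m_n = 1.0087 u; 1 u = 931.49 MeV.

Total constituent mass: 19 × 1.0078 + 21 × 1.0087 = 40.3309 u
Mass defect Δm = 40.3309 − 39.963998 = 0.366902 u
Binding energy = Δm·c² = 0.366902 × 931.49 MeV/u = 341.766 MeV
Per nucleon: 341.766 / 40 = 8.544 MeV

8.544 MeV/nucleon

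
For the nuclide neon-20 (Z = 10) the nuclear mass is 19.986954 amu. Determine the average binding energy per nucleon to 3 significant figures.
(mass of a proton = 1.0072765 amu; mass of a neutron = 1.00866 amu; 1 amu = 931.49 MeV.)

8.03 MeV/nucleon

With 10 protons and 10 neutrons (A = 20):
Total constituent mass: 10 × 1.0072765 + 10 × 1.00866 = 20.1593650 amu
The mass defect is 20.1593650 − 19.986954 = 0.1724110 amu.
Binding energy = Δm·c² = 0.1724110 × 931.49 MeV/amu = 160.599 MeV
BE/A = 160.599 MeV / 20 = 8.030 MeV/nucleon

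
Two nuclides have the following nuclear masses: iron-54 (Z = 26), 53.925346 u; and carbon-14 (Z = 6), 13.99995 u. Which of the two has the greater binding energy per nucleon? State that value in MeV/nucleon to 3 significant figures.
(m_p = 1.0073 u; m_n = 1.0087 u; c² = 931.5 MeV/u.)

iron-54: Σm = 26(1.0073) + 28(1.0087) = 54.4334 u; Δm = 0.508054 u; E_B = 473.25 MeV; E_B/A = 8.764 MeV
carbon-14: Σm = 6(1.0073) + 8(1.0087) = 14.1134 u; Δm = 0.11345 u; E_B = 105.6787 MeV; E_B/A = 7.548 MeV
iron-54 has the higher binding energy per nucleon, so it is the more tightly bound nucleus.

iron-54; 8.76 MeV/nucleon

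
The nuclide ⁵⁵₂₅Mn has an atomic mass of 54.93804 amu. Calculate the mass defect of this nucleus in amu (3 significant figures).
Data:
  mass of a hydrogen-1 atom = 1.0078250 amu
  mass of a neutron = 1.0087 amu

0.519 amu

With 25 protons and 30 neutrons (A = 55):
Total constituent mass: 25 × 1.0078250 + 30 × 1.0087 = 55.4566250 amu
Δm = 55.4566250 − 54.93804 = 0.5185850 amu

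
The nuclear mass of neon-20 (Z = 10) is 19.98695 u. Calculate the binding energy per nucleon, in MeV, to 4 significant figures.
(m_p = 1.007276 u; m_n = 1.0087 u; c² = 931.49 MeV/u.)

8.049 MeV/nucleon

Σm = 10·m_p + 10·m_n = 10.072760 + 10.0870 = 20.159760 u
Mass defect Δm = 20.159760 − 19.98695 = 0.172810 u
E_B = 0.172810 × 931.49 = 160.971 MeV
BE/A = 160.971 MeV / 20 = 8.049 MeV/nucleon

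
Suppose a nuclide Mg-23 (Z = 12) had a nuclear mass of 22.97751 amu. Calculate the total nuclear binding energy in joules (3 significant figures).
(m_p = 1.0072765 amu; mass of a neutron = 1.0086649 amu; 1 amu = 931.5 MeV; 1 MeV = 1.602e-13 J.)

3.06e-11 J

Σm = 12·m_p + 11·m_n = 12.0873180 + 11.0953139 = 23.1826319 amu
The mass defect is 23.1826319 − 22.97751 = 0.2051219 amu.
Binding energy = Δm·c² = 0.2051219 × 931.5 MeV/amu = 191.071 MeV
In joules: 191.071 MeV × 1.602e-13 J/MeV = 3.0610e-11 J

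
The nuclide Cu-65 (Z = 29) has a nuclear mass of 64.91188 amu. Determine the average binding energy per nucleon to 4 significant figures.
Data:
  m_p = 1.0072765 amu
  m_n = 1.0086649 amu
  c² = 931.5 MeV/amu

Z = 29, so N = A − Z = 65 − 29 = 36.
Mass of separated nucleons = 29(1.0072765) + 36(1.0086649) = 29.2110185 + 36.3119364 = 65.5229549 amu
The mass defect is 65.5229549 − 64.91188 = 0.6110749 amu.
E_B = 0.6110749 × 931.5 = 569.216 MeV
Per nucleon: 569.216 / 65 = 8.757 MeV

8.757 MeV/nucleon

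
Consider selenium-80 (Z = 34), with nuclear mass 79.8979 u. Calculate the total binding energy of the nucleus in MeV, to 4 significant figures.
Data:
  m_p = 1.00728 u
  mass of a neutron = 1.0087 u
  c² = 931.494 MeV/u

698.5 MeV

Total constituent mass: 34 × 1.00728 + 46 × 1.0087 = 80.64772 u
Mass defect Δm = 80.64772 − 79.8979 = 0.74982 u
Binding energy = Δm·c² = 0.74982 × 931.494 MeV/u = 698.453 MeV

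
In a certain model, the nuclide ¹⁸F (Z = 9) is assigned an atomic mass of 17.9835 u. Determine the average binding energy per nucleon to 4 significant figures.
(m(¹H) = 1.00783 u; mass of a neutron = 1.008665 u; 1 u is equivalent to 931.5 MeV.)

8.536 MeV/nucleon

Σm = 9·m(¹H) + 9·m_n = 9.07047 + 9.077985 = 18.148455 u
Mass defect Δm = 18.148455 − 17.9835 = 0.164955 u
E_B = 0.164955 × 931.5 = 153.656 MeV
BE/A = 153.656 MeV / 18 = 8.536 MeV/nucleon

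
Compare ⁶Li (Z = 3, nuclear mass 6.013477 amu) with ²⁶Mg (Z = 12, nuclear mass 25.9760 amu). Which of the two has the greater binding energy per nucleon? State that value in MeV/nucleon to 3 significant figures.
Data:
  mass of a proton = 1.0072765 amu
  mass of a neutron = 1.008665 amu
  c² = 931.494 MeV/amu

⁶Li: Σm = 3(1.0072765) + 3(1.008665) = 6.0478245 amu; Δm = 0.0343475 amu; E_B = 31.994 MeV; E_B/A = 5.332 MeV
²⁶Mg: Σm = 12(1.0072765) + 14(1.008665) = 26.2086280 amu; Δm = 0.2326280 amu; E_B = 216.69 MeV; E_B/A = 8.334 MeV
²⁶Mg has the higher binding energy per nucleon, so it is the more tightly bound nucleus.

²⁶Mg; 8.33 MeV/nucleon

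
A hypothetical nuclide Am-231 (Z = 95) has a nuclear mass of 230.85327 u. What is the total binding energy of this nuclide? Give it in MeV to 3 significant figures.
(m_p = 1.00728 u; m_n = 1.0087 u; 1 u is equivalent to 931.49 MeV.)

With 95 protons and 136 neutrons (A = 231):
Mass of separated nucleons = 95(1.00728) + 136(1.0087) = 95.69160 + 137.1832 = 232.87480 u
The mass defect is 232.87480 − 230.85327 = 2.02153 u.
E_B = 2.02153 × 931.49 = 1883.03 MeV

1880 MeV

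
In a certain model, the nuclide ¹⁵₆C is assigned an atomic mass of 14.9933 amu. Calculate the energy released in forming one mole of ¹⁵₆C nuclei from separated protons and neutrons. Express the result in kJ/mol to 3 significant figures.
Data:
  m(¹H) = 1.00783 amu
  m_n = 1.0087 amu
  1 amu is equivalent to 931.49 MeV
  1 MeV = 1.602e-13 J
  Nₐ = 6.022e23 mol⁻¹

Σm = 6·m(¹H) + 9·m_n = 6.04698 + 9.0783 = 15.12528 amu
Mass defect Δm = 15.12528 − 14.9933 = 0.13198 amu
E_B = 0.13198 × 931.49 = 122.938 MeV
Per nucleus in joules: 122.938 MeV × 1.602e-13 J/MeV = 1.9695e-11 J
Per mole: 1.9695e-11 J × 6.022e23 mol⁻¹ = 1.1860e+13 J/mol

1.19e+10 kJ/mol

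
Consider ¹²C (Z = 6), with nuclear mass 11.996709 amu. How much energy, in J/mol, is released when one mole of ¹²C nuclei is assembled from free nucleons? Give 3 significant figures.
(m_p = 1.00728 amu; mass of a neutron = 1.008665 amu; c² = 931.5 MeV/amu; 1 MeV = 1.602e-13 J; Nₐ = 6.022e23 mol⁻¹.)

Σm = 6·m_p + 6·m_n = 6.04368 + 6.051990 = 12.095670 amu
Δm = 12.095670 − 11.996709 = 0.098961 amu
E_B = 0.098961 × 931.5 = 92.1822 MeV
Per nucleus in joules: 92.1822 MeV × 1.602e-13 J/MeV = 1.4768e-11 J
Per mole: 1.4768e-11 J × 6.022e23 mol⁻¹ = 8.8933e+12 J/mol

8.89e+12 J/mol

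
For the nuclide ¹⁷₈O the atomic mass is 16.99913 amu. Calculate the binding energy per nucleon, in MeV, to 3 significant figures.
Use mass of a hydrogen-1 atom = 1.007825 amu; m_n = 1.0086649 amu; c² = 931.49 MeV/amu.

7.75 MeV/nucleon

The nucleus contains 8 protons and 17 − 8 = 9 neutrons.
Σm = 8·m(¹H) + 9·m_n = 8.062600 + 9.0779841 = 17.1405841 amu
The mass defect is 17.1405841 − 16.99913 = 0.1414541 amu.
E_B = 0.1414541 × 931.49 = 131.763 MeV
Per nucleon: 131.763 / 17 = 7.751 MeV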